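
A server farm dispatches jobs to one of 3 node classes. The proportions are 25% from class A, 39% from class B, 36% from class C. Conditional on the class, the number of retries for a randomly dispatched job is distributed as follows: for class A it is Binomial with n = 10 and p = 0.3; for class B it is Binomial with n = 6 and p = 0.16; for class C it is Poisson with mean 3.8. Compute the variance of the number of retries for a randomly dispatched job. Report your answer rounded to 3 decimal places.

Per component, A: μ=3, E[X²]=11.1; B: μ=0.96, E[X²]=1.728; C: μ=3.8, E[X²]=18.24.
E[X] = 0.25·3 + 0.39·0.96 + 0.36·3.8 = 2.4924.
E[X²] = 0.25·11.1 + 0.39·1.728 + 0.36·18.24 = 10.0153.
Var(X) = E[X²] − (E[X])² = 10.0153 − 6.21206 = 3.80326.

3.803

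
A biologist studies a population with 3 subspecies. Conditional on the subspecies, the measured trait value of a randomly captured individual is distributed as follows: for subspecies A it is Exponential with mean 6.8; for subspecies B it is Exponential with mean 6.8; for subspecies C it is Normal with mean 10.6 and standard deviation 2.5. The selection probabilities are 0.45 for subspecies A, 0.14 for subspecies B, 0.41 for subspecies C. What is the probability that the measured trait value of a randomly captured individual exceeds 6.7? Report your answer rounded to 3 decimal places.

0.606

Conditional on each subspecies, P(X > 6.7): A: 0.373329; B: 0.373329; C: 0.94062.
By total probability, P(X > 6.7) = 0.45·0.373329 + 0.14·0.373329 + 0.41·0.94062 = 0.605919.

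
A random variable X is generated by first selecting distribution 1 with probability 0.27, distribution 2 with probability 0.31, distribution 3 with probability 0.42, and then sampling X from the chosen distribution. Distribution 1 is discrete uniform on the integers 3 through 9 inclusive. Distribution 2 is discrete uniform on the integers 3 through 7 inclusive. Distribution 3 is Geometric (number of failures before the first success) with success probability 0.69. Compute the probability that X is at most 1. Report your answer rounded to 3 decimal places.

0.380

Conditional on each component, P(X ≤ 1): 1: 0; 2: 0; 3: 0.9039.
By total probability, P(X ≤ 1) = 0.27·0 + 0.31·0 + 0.42·0.9039 = 0.379638.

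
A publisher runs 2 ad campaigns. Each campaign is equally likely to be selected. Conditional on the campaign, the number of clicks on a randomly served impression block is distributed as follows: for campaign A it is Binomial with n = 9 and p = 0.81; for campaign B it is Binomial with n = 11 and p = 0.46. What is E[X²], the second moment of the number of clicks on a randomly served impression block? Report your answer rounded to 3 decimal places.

For each component E[X²] = Var + (mean)², giving A: 54.5292; B: 28.336.
Overall E[X²] = 0.5·54.5292 + 0.5·28.336 = 41.4326.

41.433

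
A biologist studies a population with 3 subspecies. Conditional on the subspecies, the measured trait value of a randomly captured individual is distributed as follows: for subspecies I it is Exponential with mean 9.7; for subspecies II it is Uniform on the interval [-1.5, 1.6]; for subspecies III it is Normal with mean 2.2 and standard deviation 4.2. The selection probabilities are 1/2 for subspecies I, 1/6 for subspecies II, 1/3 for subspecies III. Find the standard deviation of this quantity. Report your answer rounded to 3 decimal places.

8.393

Per component, I: μ=9.7, E[X²]=188.18; II: μ=0.05, E[X²]=0.803333; III: μ=2.2, E[X²]=22.48.
E[X] = 0.5·9.7 + 0.166667·0.05 + 0.333333·2.2 = 5.59167.
E[X²] = 0.5·188.18 + 0.166667·0.803333 + 0.333333·22.48 = 101.717.
Var(X) = E[X²] − (E[X])² = 101.717 − 31.2667 = 70.4505.
SD(X) = √70.4505 = 8.39348.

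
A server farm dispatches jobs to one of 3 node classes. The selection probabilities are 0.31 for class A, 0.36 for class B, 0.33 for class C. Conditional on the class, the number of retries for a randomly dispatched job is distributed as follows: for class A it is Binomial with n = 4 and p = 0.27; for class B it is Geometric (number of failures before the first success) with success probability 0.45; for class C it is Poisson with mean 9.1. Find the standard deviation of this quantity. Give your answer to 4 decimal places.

Per component, A: μ=1.08, E[X²]=1.9548; B: μ=1.22222, E[X²]=4.20988; C: μ=9.1, E[X²]=91.91.
E[X] = 0.31·1.08 + 0.36·1.22222 + 0.33·9.1 = 3.7778.
E[X²] = 0.31·1.9548 + 0.36·4.20988 + 0.33·91.91 = 32.4518.
Var(X) = E[X²] − (E[X])² = 32.4518 − 14.2718 = 18.1801.
SD(X) = √18.1801 = 4.26381.

4.2638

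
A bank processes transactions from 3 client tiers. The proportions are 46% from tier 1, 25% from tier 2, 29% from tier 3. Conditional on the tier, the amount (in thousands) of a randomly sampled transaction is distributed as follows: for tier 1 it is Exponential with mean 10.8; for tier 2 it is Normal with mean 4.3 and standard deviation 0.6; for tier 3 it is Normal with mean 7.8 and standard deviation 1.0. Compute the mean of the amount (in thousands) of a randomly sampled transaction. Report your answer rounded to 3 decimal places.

8.305

Component means — 1: 10.8; 2: 4.3; 3: 7.8.
E[X] = 0.46·10.8 + 0.25·4.3 + 0.29·7.8 = 8.305.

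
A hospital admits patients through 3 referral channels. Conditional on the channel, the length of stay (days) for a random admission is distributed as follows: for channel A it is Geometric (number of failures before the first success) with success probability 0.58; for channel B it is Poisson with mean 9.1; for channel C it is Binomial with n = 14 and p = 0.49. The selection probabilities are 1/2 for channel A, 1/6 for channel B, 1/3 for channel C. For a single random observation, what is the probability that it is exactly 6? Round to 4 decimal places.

0.0797

Conditional on each channel, P(X = 6): A: 0.00318364; B: 0.0880716; C: 0.190236.
By total probability, P(X = 6) = 0.5·0.00318364 + 0.166667·0.0880716 + 0.333333·0.190236 = 0.0796825.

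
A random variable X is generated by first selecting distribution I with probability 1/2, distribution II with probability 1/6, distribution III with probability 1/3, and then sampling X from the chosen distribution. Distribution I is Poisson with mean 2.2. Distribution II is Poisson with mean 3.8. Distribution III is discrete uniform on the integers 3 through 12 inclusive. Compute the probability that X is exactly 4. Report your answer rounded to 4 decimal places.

Conditional on each component, P(X = 4): I: 0.108151; II: 0.194359; III: 0.1.
By total probability, P(X = 4) = 0.5·0.108151 + 0.166667·0.194359 + 0.333333·0.1 = 0.119802.

0.1198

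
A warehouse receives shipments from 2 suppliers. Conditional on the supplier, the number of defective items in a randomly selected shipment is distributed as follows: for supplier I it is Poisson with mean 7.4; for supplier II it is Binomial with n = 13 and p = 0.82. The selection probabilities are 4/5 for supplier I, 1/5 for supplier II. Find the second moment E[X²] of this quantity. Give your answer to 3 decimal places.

72.839

For each component E[X²] = Var + (mean)², giving I: 62.16; II: 115.554.
Overall E[X²] = 0.8·62.16 + 0.2·115.554 = 72.8389.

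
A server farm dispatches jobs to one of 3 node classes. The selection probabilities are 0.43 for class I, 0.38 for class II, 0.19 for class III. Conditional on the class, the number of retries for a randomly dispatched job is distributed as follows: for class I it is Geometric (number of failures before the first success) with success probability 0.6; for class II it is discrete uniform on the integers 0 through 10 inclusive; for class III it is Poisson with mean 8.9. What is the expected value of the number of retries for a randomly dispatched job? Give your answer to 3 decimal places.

Component means — I: 0.666667; II: 5; III: 8.9.
E[X] = 0.43·0.666667 + 0.38·5 + 0.19·8.9 = 3.87767.

3.878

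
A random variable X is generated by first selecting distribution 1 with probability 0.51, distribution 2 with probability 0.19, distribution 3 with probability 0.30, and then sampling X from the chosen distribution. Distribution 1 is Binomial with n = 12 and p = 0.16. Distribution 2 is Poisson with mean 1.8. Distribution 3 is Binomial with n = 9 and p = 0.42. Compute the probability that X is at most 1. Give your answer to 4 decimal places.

0.3115

Conditional on each component, P(X ≤ 1): 1: 0.405491; 2: 0.462837; 3: 0.0558355.
By total probability, P(X ≤ 1) = 0.51·0.405491 + 0.19·0.462837 + 0.3·0.0558355 = 0.31149.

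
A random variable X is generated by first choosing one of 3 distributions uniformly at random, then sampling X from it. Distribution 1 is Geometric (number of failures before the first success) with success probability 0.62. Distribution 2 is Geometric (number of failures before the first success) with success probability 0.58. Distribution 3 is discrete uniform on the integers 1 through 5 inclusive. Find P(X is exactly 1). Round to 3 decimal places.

Conditional on each component, P(X = 1): 1: 0.2356; 2: 0.2436; 3: 0.2.
By total probability, P(X = 1) = 0.333333·0.2356 + 0.333333·0.2436 + 0.333333·0.2 = 0.2264.

0.226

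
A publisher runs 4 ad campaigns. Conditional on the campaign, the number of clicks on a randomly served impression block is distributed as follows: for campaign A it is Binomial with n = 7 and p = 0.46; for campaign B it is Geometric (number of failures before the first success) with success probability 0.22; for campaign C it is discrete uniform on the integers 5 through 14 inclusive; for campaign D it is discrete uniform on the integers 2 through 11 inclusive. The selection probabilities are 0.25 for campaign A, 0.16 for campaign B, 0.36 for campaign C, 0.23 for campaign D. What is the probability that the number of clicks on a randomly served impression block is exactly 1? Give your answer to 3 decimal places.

Conditional on each campaign, P(X = 1): A: 0.0798396; B: 0.1716; C: 0; D: 0.
By total probability, P(X = 1) = 0.25·0.0798396 + 0.16·0.1716 + 0.36·0 + 0.23·0 = 0.0474159.

0.047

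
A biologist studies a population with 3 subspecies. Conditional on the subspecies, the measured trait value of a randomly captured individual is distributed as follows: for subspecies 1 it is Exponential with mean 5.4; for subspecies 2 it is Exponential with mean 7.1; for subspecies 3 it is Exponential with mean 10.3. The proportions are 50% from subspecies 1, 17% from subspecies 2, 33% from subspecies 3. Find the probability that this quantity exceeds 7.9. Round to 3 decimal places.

0.325

Conditional on each subspecies, P(X > 7.9): 1: 0.231549; 2: 0.328678; 3: 0.464409.
By total probability, P(X > 7.9) = 0.5·0.231549 + 0.17·0.328678 + 0.33·0.464409 = 0.324905.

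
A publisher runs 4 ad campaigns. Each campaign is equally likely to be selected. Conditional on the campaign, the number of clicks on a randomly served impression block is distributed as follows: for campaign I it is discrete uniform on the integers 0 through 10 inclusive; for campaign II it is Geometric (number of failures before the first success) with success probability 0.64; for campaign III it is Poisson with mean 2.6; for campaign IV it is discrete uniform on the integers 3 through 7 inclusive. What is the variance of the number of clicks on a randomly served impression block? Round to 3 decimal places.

7.311

Per component, I: μ=5, E[X²]=35; II: μ=0.5625, E[X²]=1.19531; III: μ=2.6, E[X²]=9.36; IV: μ=5, E[X²]=27.
E[X] = 0.25·5 + 0.25·0.5625 + 0.25·2.6 + 0.25·5 = 3.29062.
E[X²] = 0.25·35 + 0.25·1.19531 + 0.25·9.36 + 0.25·27 = 18.1388.
Var(X) = E[X²] − (E[X])² = 18.1388 − 10.8282 = 7.31062.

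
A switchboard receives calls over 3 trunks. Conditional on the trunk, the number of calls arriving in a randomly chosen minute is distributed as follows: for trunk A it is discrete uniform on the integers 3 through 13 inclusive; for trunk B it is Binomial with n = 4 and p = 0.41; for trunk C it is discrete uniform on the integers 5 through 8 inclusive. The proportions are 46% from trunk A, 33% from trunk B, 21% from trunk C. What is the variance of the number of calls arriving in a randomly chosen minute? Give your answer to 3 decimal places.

13.176

Per component, A: μ=8, E[X²]=74; B: μ=1.64, E[X²]=3.6572; C: μ=6.5, E[X²]=43.5.
E[X] = 0.46·8 + 0.33·1.64 + 0.21·6.5 = 5.5862.
E[X²] = 0.46·74 + 0.33·3.6572 + 0.21·43.5 = 44.3819.
Var(X) = E[X²] − (E[X])² = 44.3819 − 31.2056 = 13.1762.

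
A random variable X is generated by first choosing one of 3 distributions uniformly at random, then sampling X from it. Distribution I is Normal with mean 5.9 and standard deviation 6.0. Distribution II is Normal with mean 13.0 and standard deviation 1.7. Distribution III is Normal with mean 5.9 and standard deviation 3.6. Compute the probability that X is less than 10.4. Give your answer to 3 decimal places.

Conditional on each component, P(X < 10.4): I: 0.773373; II: 0.0630812; III: 0.89435.
By total probability, P(X < 10.4) = 0.333333·0.773373 + 0.333333·0.0630812 + 0.333333·0.89435 = 0.576935.

0.577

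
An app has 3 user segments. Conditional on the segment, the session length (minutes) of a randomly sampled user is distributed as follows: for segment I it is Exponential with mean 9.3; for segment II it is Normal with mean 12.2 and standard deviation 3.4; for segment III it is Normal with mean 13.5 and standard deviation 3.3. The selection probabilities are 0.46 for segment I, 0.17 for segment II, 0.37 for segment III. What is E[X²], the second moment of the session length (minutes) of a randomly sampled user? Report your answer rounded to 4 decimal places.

178.3006

For each component E[X²] = Var + (mean)², giving I: 172.98; II: 160.4; III: 193.14.
Overall E[X²] = 0.46·172.98 + 0.17·160.4 + 0.37·193.14 = 178.301.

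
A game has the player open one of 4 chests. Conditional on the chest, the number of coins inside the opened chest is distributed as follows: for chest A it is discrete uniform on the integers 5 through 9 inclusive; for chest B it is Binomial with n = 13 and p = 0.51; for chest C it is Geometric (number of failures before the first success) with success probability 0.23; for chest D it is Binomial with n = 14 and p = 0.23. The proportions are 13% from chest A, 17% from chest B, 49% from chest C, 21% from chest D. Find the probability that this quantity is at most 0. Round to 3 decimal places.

Conditional on each chest, P(X ≤ 0): A: 0; B: 9.38748e-05; C: 0.23; D: 0.0257555.
By total probability, P(X ≤ 0) = 0.13·0 + 0.17·9.38748e-05 + 0.49·0.23 + 0.21·0.0257555 = 0.118125.

0.118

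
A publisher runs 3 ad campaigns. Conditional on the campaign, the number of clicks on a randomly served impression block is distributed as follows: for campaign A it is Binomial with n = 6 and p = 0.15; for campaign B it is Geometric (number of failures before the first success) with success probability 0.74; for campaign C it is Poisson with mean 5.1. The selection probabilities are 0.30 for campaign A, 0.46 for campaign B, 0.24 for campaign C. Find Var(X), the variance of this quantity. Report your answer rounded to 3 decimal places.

5.473

Per component, A: μ=0.9, E[X²]=1.575; B: μ=0.351351, E[X²]=0.598247; C: μ=5.1, E[X²]=31.11.
E[X] = 0.3·0.9 + 0.46·0.351351 + 0.24·5.1 = 1.65562.
E[X²] = 0.3·1.575 + 0.46·0.598247 + 0.24·31.11 = 8.21409.
Var(X) = E[X²] − (E[X])² = 8.21409 − 2.74108 = 5.47301.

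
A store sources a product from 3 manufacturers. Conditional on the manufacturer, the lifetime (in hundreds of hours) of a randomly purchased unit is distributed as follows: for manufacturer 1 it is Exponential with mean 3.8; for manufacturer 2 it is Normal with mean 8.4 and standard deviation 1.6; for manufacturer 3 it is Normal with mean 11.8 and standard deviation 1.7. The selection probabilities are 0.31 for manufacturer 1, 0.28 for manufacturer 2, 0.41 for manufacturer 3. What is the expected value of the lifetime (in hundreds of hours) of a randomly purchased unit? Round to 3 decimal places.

Component means — 1: 3.8; 2: 8.4; 3: 11.8.
E[X] = 0.31·3.8 + 0.28·8.4 + 0.41·11.8 = 8.368.

8.368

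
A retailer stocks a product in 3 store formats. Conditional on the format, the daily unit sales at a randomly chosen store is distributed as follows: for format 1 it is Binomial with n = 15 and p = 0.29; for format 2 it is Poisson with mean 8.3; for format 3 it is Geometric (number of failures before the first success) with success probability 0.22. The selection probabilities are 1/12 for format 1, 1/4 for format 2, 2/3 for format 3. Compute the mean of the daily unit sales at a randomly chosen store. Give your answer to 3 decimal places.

4.801

Component means — 1: 4.35; 2: 8.3; 3: 3.54545.
E[X] = 0.0833333·4.35 + 0.25·8.3 + 0.666667·3.54545 = 4.80114.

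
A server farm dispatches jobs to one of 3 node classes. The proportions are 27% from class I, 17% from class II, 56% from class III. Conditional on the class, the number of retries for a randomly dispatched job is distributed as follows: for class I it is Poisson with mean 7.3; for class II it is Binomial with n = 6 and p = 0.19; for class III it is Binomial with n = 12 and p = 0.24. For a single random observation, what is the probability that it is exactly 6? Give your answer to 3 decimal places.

Conditional on each class, P(X = 6): I: 0.141989; II: 4.70459e-05; III: 0.0340268.
By total probability, P(X = 6) = 0.27·0.141989 + 0.17·4.70459e-05 + 0.56·0.0340268 = 0.0574001.

0.057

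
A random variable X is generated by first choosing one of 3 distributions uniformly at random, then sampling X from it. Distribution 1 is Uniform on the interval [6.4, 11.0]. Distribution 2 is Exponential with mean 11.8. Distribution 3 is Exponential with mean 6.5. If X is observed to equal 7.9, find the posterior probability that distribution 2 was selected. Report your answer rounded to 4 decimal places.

Likelihoods f(7.9 | ·): 1: 0.217391; 2: 0.0433872; 3: 0.0456301.
Posterior ∝ prior × likelihood. Numerator for 2: 0.333333·0.0433872 = 0.0144624.
Normalizing constant: 0.333333·0.217391 + 0.333333·0.0433872 + 0.333333·0.0456301 = 0.102136.
P(2 | observation) = 0.0144624 / 0.102136 = 0.141599.

0.1416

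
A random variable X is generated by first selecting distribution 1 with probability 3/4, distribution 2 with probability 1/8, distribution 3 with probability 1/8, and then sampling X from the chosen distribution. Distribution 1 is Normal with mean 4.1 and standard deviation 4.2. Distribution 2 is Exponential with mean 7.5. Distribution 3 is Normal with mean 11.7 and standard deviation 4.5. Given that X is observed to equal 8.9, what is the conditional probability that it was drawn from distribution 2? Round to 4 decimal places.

Likelihoods f(8.9 | ·): 1: 0.0494356; 2: 0.0406983; 3: 0.0730511.
Posterior ∝ prior × likelihood. Numerator for 2: 0.125·0.0406983 = 0.00508728.
Normalizing constant: 0.75·0.0494356 + 0.125·0.0406983 + 0.125·0.0730511 = 0.0512954.
P(2 | observation) = 0.00508728 / 0.0512954 = 0.0991763.

0.0992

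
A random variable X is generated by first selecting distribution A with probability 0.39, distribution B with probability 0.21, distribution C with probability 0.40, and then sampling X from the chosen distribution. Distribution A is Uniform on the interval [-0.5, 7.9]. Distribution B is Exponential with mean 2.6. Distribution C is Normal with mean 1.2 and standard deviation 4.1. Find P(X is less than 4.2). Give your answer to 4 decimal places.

0.6936

Conditional on each component, P(X < 4.2): A: 0.559524; B: 0.801186; C: 0.767826.
By total probability, P(X < 4.2) = 0.39·0.559524 + 0.21·0.801186 + 0.4·0.767826 = 0.693594.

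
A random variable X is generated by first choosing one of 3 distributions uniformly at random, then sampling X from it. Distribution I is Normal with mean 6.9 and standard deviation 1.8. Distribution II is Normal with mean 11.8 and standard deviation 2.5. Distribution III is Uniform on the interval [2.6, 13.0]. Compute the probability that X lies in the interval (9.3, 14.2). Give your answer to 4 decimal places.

Conditional on each component, P(9.3 < X < 14.2): I: 0.0911862; II: 0.672817; III: 0.355769.
By total probability, P(9.3 < X < 14.2) = 0.333333·0.0911862 + 0.333333·0.672817 + 0.333333·0.355769 = 0.373258.

0.3733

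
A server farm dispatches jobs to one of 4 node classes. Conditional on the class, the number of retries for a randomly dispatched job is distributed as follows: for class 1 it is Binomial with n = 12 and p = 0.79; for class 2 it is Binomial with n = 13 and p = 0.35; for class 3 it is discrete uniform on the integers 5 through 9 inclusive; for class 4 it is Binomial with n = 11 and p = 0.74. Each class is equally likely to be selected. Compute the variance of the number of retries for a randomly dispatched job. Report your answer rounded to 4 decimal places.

Per component, 1: μ=9.48, E[X²]=91.8612; 2: μ=4.55, E[X²]=23.66; 3: μ=7, E[X²]=51; 4: μ=8.14, E[X²]=68.376.
E[X] = 0.25·9.48 + 0.25·4.55 + 0.25·7 + 0.25·8.14 = 7.2925.
E[X²] = 0.25·91.8612 + 0.25·23.66 + 0.25·51 + 0.25·68.376 = 58.7243.
Var(X) = E[X²] − (E[X])² = 58.7243 − 53.1806 = 5.54374.

5.5437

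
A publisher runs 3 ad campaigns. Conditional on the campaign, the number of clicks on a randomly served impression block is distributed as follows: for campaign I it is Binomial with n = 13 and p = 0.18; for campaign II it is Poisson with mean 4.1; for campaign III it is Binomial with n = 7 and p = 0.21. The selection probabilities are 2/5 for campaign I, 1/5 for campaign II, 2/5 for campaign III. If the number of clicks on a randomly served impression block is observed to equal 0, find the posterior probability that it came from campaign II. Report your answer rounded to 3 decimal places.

0.030

Likelihoods P(X=0 | ·): I: 0.0757844; II: 0.0165727; III: 0.192039.
Posterior ∝ prior × likelihood. Numerator for II: 0.2·0.0165727 = 0.00331454.
Normalizing constant: 0.4·0.0757844 + 0.2·0.0165727 + 0.4·0.192039 = 0.110444.
P(II | observation) = 0.00331454 / 0.110444 = 0.030011.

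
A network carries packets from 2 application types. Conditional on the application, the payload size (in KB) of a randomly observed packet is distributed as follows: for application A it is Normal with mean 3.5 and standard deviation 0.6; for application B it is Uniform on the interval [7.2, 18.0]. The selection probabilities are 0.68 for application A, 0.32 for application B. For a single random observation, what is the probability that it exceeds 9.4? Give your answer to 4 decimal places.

0.2548

Conditional on each application, P(X > 9.4): A: 0; B: 0.796296.
By total probability, P(X > 9.4) = 0.68·0 + 0.32·0.796296 = 0.254815.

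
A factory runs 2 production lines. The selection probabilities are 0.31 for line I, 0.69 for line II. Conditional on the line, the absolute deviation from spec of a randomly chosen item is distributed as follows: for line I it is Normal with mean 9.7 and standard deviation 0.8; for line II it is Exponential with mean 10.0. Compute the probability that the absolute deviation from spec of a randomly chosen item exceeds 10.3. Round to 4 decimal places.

0.3166

Conditional on each line, P(X > 10.3): I: 0.226627; II: 0.357007.
By total probability, P(X > 10.3) = 0.31·0.226627 + 0.69·0.357007 = 0.316589.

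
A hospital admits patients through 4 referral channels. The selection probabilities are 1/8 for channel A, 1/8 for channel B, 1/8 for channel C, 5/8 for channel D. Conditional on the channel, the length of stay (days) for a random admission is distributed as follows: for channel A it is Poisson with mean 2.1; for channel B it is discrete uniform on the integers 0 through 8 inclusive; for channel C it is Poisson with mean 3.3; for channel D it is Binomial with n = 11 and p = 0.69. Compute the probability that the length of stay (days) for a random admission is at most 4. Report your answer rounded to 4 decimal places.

0.2982

Conditional on each channel, P(X ≤ 4): A: 0.937874; B: 0.555556; C: 0.76259; D: 0.0259599.
By total probability, P(X ≤ 4) = 0.125·0.937874 + 0.125·0.555556 + 0.125·0.76259 + 0.625·0.0259599 = 0.298227.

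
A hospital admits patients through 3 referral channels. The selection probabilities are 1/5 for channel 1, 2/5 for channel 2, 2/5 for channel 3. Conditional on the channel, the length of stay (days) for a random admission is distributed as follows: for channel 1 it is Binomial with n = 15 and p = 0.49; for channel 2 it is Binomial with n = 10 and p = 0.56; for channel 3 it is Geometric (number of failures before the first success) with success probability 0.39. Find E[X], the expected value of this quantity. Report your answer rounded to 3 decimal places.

4.336

Component means — 1: 7.35; 2: 5.6; 3: 1.5641.
E[X] = 0.2·7.35 + 0.4·5.6 + 0.4·1.5641 = 4.33564.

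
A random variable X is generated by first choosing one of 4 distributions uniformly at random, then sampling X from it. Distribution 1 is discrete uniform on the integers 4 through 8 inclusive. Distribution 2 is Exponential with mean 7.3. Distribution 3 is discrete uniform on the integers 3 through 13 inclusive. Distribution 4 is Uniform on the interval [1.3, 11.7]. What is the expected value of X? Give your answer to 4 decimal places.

6.9500

Component means — 1: 6; 2: 7.3; 3: 8; 4: 6.5.
E[X] = 0.25·6 + 0.25·7.3 + 0.25·8 + 0.25·6.5 = 6.95.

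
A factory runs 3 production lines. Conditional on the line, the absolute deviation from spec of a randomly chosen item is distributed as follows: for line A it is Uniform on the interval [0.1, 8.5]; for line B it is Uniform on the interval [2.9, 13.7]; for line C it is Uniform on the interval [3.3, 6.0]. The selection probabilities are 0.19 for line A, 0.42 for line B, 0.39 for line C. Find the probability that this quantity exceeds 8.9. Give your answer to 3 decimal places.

0.187

Conditional on each line, P(X > 8.9): A: 0; B: 0.444444; C: 0.
By total probability, P(X > 8.9) = 0.19·0 + 0.42·0.444444 + 0.39·0 = 0.186667.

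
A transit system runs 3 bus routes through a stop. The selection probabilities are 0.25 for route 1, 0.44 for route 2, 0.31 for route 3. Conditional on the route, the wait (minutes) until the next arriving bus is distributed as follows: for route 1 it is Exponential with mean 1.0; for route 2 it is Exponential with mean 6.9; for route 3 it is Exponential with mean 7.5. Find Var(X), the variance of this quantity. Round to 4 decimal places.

45.7885

Per component, 1: μ=1, E[X²]=2; 2: μ=6.9, E[X²]=95.22; 3: μ=7.5, E[X²]=112.5.
E[X] = 0.25·1 + 0.44·6.9 + 0.31·7.5 = 5.611.
E[X²] = 0.25·2 + 0.44·95.22 + 0.31·112.5 = 77.2718.
Var(X) = E[X²] − (E[X])² = 77.2718 − 31.4833 = 45.7885.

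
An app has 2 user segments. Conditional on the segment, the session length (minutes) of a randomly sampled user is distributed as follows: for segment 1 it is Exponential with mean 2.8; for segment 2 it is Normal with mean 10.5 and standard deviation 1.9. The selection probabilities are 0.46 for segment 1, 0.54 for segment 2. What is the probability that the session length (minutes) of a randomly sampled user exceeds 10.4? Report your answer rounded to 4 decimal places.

0.2925

Conditional on each segment, P(X > 10.4): 1: 0.0243728; 2: 0.520987.
By total probability, P(X > 10.4) = 0.46·0.0243728 + 0.54·0.520987 = 0.292545.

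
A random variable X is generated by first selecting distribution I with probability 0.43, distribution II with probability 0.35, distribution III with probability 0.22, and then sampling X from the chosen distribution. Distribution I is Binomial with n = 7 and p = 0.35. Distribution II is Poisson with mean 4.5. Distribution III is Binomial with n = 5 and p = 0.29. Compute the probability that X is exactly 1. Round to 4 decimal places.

Conditional on each component, P(X = 1): I: 0.184776; II: 0.0499905; III: 0.368469.
By total probability, P(X = 1) = 0.43·0.184776 + 0.35·0.0499905 + 0.22·0.368469 = 0.178014.

0.1780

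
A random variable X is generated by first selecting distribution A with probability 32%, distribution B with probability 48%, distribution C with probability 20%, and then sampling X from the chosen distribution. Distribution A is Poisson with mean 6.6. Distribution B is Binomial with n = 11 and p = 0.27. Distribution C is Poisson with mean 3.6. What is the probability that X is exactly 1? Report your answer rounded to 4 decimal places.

Conditional on each component, P(X = 1): A: 0.00897843; B: 0.127639; C: 0.0983654.
By total probability, P(X = 1) = 0.32·0.00897843 + 0.48·0.127639 + 0.2·0.0983654 = 0.0838131.

0.0838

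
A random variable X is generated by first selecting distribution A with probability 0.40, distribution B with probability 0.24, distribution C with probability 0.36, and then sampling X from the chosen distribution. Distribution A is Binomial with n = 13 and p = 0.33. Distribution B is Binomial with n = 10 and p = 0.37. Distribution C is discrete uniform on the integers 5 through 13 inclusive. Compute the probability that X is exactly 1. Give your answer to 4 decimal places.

Conditional on each component, P(X = 1): A: 0.0351039; B: 0.0578451; C: 0.
By total probability, P(X = 1) = 0.4·0.0351039 + 0.24·0.0578451 + 0.36·0 = 0.0279244.

0.0279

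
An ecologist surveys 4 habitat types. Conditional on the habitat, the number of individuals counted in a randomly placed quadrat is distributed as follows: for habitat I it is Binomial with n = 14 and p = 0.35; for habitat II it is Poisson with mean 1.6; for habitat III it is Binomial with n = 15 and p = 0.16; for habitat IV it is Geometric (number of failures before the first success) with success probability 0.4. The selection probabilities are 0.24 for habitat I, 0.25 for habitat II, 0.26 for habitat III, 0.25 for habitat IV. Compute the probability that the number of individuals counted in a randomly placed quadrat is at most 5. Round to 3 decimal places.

0.895

Conditional on each habitat, P(X ≤ 5): I: 0.640506; II: 0.99396; III: 0.977283; IV: 0.953344.
By total probability, P(X ≤ 5) = 0.24·0.640506 + 0.25·0.99396 + 0.26·0.977283 + 0.25·0.953344 = 0.894641.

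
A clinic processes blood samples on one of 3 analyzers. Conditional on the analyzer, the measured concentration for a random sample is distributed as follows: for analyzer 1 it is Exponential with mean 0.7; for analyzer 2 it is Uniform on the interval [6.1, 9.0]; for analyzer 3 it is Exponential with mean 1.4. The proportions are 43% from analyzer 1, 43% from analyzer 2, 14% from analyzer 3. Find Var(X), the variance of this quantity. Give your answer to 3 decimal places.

Per component, 1: μ=0.7, E[X²]=0.98; 2: μ=7.55, E[X²]=57.7033; 3: μ=1.4, E[X²]=3.92.
E[X] = 0.43·0.7 + 0.43·7.55 + 0.14·1.4 = 3.7435.
E[X²] = 0.43·0.98 + 0.43·57.7033 + 0.14·3.92 = 25.7826.
Var(X) = E[X²] − (E[X])² = 25.7826 − 14.0138 = 11.7688.

11.769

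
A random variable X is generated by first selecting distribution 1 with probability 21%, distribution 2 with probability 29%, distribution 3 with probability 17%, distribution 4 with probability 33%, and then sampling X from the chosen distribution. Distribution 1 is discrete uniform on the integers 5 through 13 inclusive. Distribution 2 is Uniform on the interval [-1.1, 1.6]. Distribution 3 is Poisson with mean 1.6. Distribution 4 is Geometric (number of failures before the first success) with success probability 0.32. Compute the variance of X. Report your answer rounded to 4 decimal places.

14.3744

Per component, 1: μ=9, E[X²]=87.6667; 2: μ=0.25, E[X²]=0.67; 3: μ=1.6, E[X²]=4.16; 4: μ=2.125, E[X²]=11.1562.
E[X] = 0.21·9 + 0.29·0.25 + 0.17·1.6 + 0.33·2.125 = 2.93575.
E[X²] = 0.21·87.6667 + 0.29·0.67 + 0.17·4.16 + 0.33·11.1562 = 22.9931.
Var(X) = E[X²] − (E[X])² = 22.9931 − 8.61863 = 14.3744.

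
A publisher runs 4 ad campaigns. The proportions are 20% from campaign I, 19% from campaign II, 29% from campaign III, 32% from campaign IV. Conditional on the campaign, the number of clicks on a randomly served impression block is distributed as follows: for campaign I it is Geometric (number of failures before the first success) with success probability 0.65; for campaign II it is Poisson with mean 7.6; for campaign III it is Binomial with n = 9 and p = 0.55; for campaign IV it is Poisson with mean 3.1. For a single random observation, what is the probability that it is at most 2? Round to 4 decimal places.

0.3378

Conditional on each campaign, P(X ≤ 2): I: 0.957125; II: 0.0187569; III: 0.0497728; IV: 0.401163.
By total probability, P(X ≤ 2) = 0.2·0.957125 + 0.19·0.0187569 + 0.29·0.0497728 + 0.32·0.401163 = 0.337795.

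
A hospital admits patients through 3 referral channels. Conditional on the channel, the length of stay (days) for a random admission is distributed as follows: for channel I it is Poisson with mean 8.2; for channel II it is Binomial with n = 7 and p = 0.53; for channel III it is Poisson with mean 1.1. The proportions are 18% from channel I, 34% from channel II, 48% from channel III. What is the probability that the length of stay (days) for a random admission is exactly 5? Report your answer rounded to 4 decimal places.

0.0834

Conditional on each channel, P(X = 5): I: 0.0848542; II: 0.193997; III: 0.00446744.
By total probability, P(X = 5) = 0.18·0.0848542 + 0.34·0.193997 + 0.48·0.00446744 = 0.083377.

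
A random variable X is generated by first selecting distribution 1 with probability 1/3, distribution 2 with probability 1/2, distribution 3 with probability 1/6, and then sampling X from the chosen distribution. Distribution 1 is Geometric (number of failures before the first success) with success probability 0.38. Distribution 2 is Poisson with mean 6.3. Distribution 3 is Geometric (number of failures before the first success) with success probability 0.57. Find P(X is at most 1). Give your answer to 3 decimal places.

Conditional on each component, P(X ≤ 1): 1: 0.6156; 2: 0.013405; 3: 0.8151.
By total probability, P(X ≤ 1) = 0.333333·0.6156 + 0.5·0.013405 + 0.166667·0.8151 = 0.347753.

0.348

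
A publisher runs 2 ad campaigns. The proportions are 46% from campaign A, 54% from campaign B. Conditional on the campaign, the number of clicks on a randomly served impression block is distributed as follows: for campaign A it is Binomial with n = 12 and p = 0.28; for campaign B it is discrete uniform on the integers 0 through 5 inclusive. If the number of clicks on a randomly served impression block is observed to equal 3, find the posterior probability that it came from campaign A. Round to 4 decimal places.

0.5621

Likelihoods P(X=3 | ·): A: 0.251125; B: 0.166667.
Posterior ∝ prior × likelihood. Numerator for A: 0.46·0.251125 = 0.115517.
Normalizing constant: 0.46·0.251125 + 0.54·0.166667 = 0.205517.
P(A | observation) = 0.115517 / 0.205517 = 0.562081.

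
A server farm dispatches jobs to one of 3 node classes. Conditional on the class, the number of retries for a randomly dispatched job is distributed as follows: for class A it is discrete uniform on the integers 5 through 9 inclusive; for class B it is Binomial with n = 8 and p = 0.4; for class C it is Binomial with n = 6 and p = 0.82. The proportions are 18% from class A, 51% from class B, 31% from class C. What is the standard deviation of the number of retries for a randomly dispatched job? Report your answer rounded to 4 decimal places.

Per component, A: μ=7, E[X²]=51; B: μ=3.2, E[X²]=12.16; C: μ=4.92, E[X²]=25.092.
E[X] = 0.18·7 + 0.51·3.2 + 0.31·4.92 = 4.4172.
E[X²] = 0.18·51 + 0.51·12.16 + 0.31·25.092 = 23.1601.
Var(X) = E[X²] − (E[X])² = 23.1601 − 19.5117 = 3.64846.
SD(X) = √3.64846 = 1.9101.

1.9101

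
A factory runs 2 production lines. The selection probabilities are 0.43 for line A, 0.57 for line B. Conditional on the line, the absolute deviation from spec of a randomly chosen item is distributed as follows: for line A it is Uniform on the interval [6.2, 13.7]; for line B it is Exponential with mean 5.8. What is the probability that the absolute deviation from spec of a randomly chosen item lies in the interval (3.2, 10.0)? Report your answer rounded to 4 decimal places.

Conditional on each line, P(3.2 < X < 10.0): A: 0.506667; B: 0.397629.
By total probability, P(3.2 < X < 10.0) = 0.43·0.506667 + 0.57·0.397629 = 0.444515.

0.4445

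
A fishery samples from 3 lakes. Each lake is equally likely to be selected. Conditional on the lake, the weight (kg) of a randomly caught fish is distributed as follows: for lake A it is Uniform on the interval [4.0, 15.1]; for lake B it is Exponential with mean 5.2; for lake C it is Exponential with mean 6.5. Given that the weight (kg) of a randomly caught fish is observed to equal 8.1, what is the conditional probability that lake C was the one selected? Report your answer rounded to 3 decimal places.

Likelihoods f(8.1 | ·): A: 0.0900901; B: 0.0405041; C: 0.0442475.
Posterior ∝ prior × likelihood. Numerator for C: 0.333333·0.0442475 = 0.0147492.
Normalizing constant: 0.333333·0.0900901 + 0.333333·0.0405041 + 0.333333·0.0442475 = 0.0582806.
P(C | observation) = 0.0147492 / 0.0582806 = 0.253072.

0.253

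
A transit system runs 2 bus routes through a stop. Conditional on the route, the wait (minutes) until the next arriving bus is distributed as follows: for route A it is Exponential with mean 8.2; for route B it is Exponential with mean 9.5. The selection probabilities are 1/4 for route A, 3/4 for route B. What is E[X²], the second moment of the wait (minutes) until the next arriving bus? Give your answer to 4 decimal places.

168.9950

For each component E[X²] = Var + (mean)², giving A: 134.48; B: 180.5.
Overall E[X²] = 0.25·134.48 + 0.75·180.5 = 168.995.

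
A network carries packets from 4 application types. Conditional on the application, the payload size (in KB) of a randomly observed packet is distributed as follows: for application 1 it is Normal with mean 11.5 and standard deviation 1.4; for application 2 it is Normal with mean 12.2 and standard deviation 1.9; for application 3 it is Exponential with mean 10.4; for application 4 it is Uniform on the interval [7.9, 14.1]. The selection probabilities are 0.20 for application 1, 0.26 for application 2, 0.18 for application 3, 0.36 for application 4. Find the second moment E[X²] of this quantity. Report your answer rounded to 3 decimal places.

For each component E[X²] = Var + (mean)², giving 1: 134.21; 2: 152.45; 3: 216.32; 4: 124.203.
Overall E[X²] = 0.2·134.21 + 0.26·152.45 + 0.18·216.32 + 0.36·124.203 = 150.13.

150.130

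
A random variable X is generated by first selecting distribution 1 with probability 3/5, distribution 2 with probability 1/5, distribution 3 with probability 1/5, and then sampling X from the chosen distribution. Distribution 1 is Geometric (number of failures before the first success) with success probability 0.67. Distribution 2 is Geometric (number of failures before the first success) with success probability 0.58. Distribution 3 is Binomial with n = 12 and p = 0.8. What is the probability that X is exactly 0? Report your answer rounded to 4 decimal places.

Conditional on each component, P(X = 0): 1: 0.67; 2: 0.58; 3: 4.096e-09.
By total probability, P(X = 0) = 0.6·0.67 + 0.2·0.58 + 0.2·4.096e-09 = 0.518.

0.5180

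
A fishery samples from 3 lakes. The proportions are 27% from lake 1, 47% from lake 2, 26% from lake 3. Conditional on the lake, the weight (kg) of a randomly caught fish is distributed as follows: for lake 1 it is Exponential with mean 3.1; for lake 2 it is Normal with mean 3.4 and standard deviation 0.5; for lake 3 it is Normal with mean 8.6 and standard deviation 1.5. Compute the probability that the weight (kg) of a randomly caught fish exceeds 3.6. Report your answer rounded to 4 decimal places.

Conditional on each lake, P(X > 3.6): 1: 0.313082; 2: 0.344578; 3: 0.999571.
By total probability, P(X > 3.6) = 0.27·0.313082 + 0.47·0.344578 + 0.26·0.999571 = 0.506372.

0.5064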